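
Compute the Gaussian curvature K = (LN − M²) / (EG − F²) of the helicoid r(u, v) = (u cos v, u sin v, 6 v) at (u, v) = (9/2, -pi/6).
K = -64/5625

Coefficients of the first fundamental form: E = 1, F = 0, G = u^2 + 36.
Coefficients of the second fundamental form: L = 0, M = -6/sqrt(u^2 + 36), N = 0.
Assemble K = (LN − M²)/(EG − F²) = -36/(u^2 + 36)^2. At (u, v) = (9/2, -pi/6): K = -64/5625.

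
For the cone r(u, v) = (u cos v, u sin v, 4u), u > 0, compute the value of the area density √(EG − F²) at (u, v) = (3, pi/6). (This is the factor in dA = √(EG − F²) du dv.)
√(EG − F²)|_{(3, pi/6)} = 3*sqrt(17)

E = 17, F = 0, G = u^2, so EG − F² = 17*u^2. Taking the positive square root: √(EG − F²) = sqrt(17)*Abs(u). At (u, v) = (3, pi/6): 3*sqrt(17).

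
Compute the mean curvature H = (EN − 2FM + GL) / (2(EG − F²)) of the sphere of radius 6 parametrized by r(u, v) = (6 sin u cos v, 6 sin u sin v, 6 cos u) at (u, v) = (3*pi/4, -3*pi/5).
H = -1/6

With E = 36, F = 0, G = 36*sin(u)^2, L = -6*sin(u)/Abs(sin(u)), M = 0, N = -6*sin(u)^3/Abs(sin(u)), assemble
  H = (EN − 2FM + GL) / (2(EG − F²)) = -sin(u)/(6*Abs(sin(u))).
At (u, v) = (3*pi/4, -3*pi/5): H = -1/6.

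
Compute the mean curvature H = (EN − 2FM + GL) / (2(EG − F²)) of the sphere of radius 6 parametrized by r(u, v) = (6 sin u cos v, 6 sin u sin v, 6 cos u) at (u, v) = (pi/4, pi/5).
H = -1/6

With E = 36, F = 0, G = 36*sin(u)^2, L = -6*sin(u)/Abs(sin(u)), M = 0, N = -6*sin(u)^3/Abs(sin(u)), assemble
  H = (EN − 2FM + GL) / (2(EG − F²)) = -sin(u)/(6*Abs(sin(u))).
At (u, v) = (pi/4, pi/5): H = -1/6.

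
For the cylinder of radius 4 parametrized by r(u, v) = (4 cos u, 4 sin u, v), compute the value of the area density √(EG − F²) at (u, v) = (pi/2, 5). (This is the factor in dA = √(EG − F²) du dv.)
√(EG − F²)|_{(pi/2, 5)} = 4

E = 16, F = 0, G = 1, so EG − F² = 16. Taking the positive square root: √(EG − F²) = 4. At (u, v) = (pi/2, 5): 4.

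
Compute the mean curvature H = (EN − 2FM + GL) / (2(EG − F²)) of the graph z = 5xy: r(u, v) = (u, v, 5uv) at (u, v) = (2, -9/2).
H = 9000*sqrt(2429)/5900041

With E = 25*v^2 + 1, F = 25*u*v, G = 25*u^2 + 1, L = 0, M = 5/sqrt(25*u^2 + 25*v^2 + 1), N = 0, assemble
  H = (EN − 2FM + GL) / (2(EG − F²)) = -125*u*v/(25*u^2 + 25*v^2 + 1)^(3/2).
At (u, v) = (2, -9/2): H = 9000*sqrt(2429)/5900041.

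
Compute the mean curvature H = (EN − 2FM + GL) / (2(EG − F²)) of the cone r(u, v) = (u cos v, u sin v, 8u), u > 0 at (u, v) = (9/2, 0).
H = 8*sqrt(65)/585

With E = 65, F = 0, G = u^2, L = 0, M = 0, N = 8*sqrt(65)*u^2/(65*Abs(u)), assemble
  H = (EN − 2FM + GL) / (2(EG − F²)) = 4*sqrt(65)/(65*Abs(u)).
At (u, v) = (9/2, 0): H = 8*sqrt(65)/585.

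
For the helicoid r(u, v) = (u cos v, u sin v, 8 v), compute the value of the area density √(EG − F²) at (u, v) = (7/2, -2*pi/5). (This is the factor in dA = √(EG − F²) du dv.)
√(EG − F²)|_{(7/2, -2*pi/5)} = sqrt(305)/2

E = 1, F = 0, G = u^2 + 64, so EG − F² = u^2 + 64. Taking the positive square root: √(EG − F²) = sqrt(u^2 + 64). At (u, v) = (7/2, -2*pi/5): sqrt(305)/2.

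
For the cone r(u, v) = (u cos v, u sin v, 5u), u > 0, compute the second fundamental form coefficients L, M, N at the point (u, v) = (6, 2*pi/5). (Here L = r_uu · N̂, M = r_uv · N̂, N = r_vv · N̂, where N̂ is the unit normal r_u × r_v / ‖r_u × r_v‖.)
L = 0;  M = 0;  N = 15*sqrt(26)/13

Compute the unit normal N̂(u, v) = (-5*sqrt(26)*u*cos(v)/(26*Abs(u)), -5*sqrt(26)*u*sin(v)/(26*Abs(u)), sqrt(26)*u/(26*Abs(u))), and the second partials r_uu, r_uv, r_vv. Take dot products:
  L(u, v) = r_uu · N̂ = 0,
  M(u, v) = r_uv · N̂ = 0,
  N(u, v) = r_vv · N̂ = 5*sqrt(26)*u^2/(26*Abs(u)).
Evaluating at (u, v) = (6, 2*pi/5):
  L = 0, M = 0, N = 15*sqrt(26)/13.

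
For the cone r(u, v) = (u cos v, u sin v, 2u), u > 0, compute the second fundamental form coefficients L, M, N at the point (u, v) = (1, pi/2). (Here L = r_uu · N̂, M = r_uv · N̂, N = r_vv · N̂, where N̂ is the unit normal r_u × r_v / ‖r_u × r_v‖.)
L = 0;  M = 0;  N = 2*sqrt(5)/5

Compute the unit normal N̂(u, v) = (-2*sqrt(5)*u*cos(v)/(5*Abs(u)), -2*sqrt(5)*u*sin(v)/(5*Abs(u)), sqrt(5)*u/(5*Abs(u))), and the second partials r_uu, r_uv, r_vv. Take dot products:
  L(u, v) = r_uu · N̂ = 0,
  M(u, v) = r_uv · N̂ = 0,
  N(u, v) = r_vv · N̂ = 2*sqrt(5)*u^2/(5*Abs(u)).
Evaluating at (u, v) = (1, pi/2):
  L = 0, M = 0, N = 2*sqrt(5)/5.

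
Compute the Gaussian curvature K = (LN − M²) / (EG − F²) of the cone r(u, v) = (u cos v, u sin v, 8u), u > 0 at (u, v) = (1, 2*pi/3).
K = 0

Coefficients of the first fundamental form: E = 65, F = 0, G = u^2.
Coefficients of the second fundamental form: L = 0, M = 0, N = 8*sqrt(65)*u^2/(65*Abs(u)).
Assemble K = (LN − M²)/(EG − F²) = 0. At (u, v) = (1, 2*pi/3): K = 0.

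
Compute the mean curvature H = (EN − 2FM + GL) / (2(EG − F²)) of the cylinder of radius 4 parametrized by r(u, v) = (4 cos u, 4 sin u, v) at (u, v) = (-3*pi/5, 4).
H = -1/8

With E = 16, F = 0, G = 1, L = -4, M = 0, N = 0, assemble
  H = (EN − 2FM + GL) / (2(EG − F²)) = -1/8.
At (u, v) = (-3*pi/5, 4): H = -1/8.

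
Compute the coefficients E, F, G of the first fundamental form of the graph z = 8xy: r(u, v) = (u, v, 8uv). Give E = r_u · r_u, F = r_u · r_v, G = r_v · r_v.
E = 64*v^2 + 1;  F = 64*u*v;  G = 64*u^2 + 1

Compute partials: r_u = (1, 0, 8*v), r_v = (0, 1, 8*u). Then
  E = r_u · r_u = 64*v^2 + 1,
  F = r_u · r_v = 64*u*v,
  G = r_v · r_v = 64*u^2 + 1.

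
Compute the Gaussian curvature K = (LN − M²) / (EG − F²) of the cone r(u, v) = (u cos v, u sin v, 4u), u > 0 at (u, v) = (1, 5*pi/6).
K = 0

Coefficients of the first fundamental form: E = 17, F = 0, G = u^2.
Coefficients of the second fundamental form: L = 0, M = 0, N = 4*sqrt(17)*u^2/(17*Abs(u)).
Assemble K = (LN − M²)/(EG − F²) = 0. At (u, v) = (1, 5*pi/6): K = 0.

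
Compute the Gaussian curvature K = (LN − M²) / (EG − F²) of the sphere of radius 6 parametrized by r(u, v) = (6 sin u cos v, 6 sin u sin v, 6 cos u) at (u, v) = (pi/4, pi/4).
K = 1/36

Coefficients of the first fundamental form: E = 36, F = 0, G = 36*sin(u)^2.
Coefficients of the second fundamental form: L = -6*sin(u)/Abs(sin(u)), M = 0, N = -6*sin(u)^3/Abs(sin(u)).
Assemble K = (LN − M²)/(EG − F²) = 1/36. At (u, v) = (pi/4, pi/4): K = 1/36.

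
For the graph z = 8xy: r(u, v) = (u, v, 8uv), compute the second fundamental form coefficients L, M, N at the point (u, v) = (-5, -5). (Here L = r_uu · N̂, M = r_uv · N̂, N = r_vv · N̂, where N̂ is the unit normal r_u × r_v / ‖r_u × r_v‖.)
L = 0;  M = 8*sqrt(3201)/3201;  N = 0

Compute the unit normal N̂(u, v) = (-8*v/sqrt(64*u^2 + 64*v^2 + 1), -8*u/sqrt(64*u^2 + 64*v^2 + 1), 1/sqrt(64*u^2 + 64*v^2 + 1)), and the second partials r_uu, r_uv, r_vv. Take dot products:
  L(u, v) = r_uu · N̂ = 0,
  M(u, v) = r_uv · N̂ = 8/sqrt(64*u^2 + 64*v^2 + 1),
  N(u, v) = r_vv · N̂ = 0.
Evaluating at (u, v) = (-5, -5):
  L = 0, M = 8*sqrt(3201)/3201, N = 0.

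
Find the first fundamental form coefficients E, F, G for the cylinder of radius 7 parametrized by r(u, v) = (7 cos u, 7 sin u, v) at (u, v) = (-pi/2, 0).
E = 49;  F = 0;  G = 1

Partials: r_u = (-7*sin(u), 7*cos(u), 0), r_v = (0, 0, 1). As functions of (u, v):
  E = r_u · r_u = 49,
  F = r_u · r_v = 0,
  G = r_v · r_v = 1.
Evaluating at (u, v) = (-pi/2, 0): E = 49, F = 0, G = 1.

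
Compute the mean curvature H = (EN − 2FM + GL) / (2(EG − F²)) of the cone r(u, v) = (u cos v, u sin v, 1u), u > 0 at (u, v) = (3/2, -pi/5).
H = sqrt(2)/6

With E = 2, F = 0, G = u^2, L = 0, M = 0, N = sqrt(2)*u^2/(2*Abs(u)), assemble
  H = (EN − 2FM + GL) / (2(EG − F²)) = sqrt(2)/(4*Abs(u)).
At (u, v) = (3/2, -pi/5): H = sqrt(2)/6.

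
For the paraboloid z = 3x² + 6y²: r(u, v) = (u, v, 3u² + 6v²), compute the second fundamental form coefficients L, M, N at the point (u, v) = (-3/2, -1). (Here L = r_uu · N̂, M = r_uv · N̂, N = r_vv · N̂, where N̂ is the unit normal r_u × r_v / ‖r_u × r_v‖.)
L = 3*sqrt(226)/113;  M = 0;  N = 6*sqrt(226)/113

Compute the unit normal N̂(u, v) = (-6*u/sqrt(36*u^2 + 144*v^2 + 1), -12*v/sqrt(36*u^2 + 144*v^2 + 1), 1/sqrt(36*u^2 + 144*v^2 + 1)), and the second partials r_uu, r_uv, r_vv. Take dot products:
  L(u, v) = r_uu · N̂ = 6/sqrt(36*u^2 + 144*v^2 + 1),
  M(u, v) = r_uv · N̂ = 0,
  N(u, v) = r_vv · N̂ = 12/sqrt(36*u^2 + 144*v^2 + 1).
Evaluating at (u, v) = (-3/2, -1):
  L = 3*sqrt(226)/113, M = 0, N = 6*sqrt(226)/113.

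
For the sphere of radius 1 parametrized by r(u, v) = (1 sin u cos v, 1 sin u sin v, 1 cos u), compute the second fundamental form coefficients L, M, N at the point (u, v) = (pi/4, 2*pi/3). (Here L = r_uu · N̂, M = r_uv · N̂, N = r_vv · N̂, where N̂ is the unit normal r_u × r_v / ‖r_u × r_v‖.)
L = -1;  M = 0;  N = -1/2

Compute the unit normal N̂(u, v) = (sin(u)^2*cos(v)/Abs(sin(u)), sin(u)^2*sin(v)/Abs(sin(u)), sin(2*u)/(2*Abs(sin(u)))), and the second partials r_uu, r_uv, r_vv. Take dot products:
  L(u, v) = r_uu · N̂ = -sin(u)/Abs(sin(u)),
  M(u, v) = r_uv · N̂ = 0,
  N(u, v) = r_vv · N̂ = -sin(u)^3/Abs(sin(u)).
Evaluating at (u, v) = (pi/4, 2*pi/3):
  L = -1, M = 0, N = -1/2.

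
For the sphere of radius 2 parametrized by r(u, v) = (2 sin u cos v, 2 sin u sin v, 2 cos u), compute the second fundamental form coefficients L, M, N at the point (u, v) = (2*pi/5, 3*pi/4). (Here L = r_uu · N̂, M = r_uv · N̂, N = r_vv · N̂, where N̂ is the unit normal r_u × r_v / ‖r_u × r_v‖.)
L = -2;  M = 0;  N = -5/4 - sqrt(5)/4

Compute the unit normal N̂(u, v) = (sin(u)^2*cos(v)/Abs(sin(u)), sin(u)^2*sin(v)/Abs(sin(u)), sin(2*u)/(2*Abs(sin(u)))), and the second partials r_uu, r_uv, r_vv. Take dot products:
  L(u, v) = r_uu · N̂ = -2*sin(u)/Abs(sin(u)),
  M(u, v) = r_uv · N̂ = 0,
  N(u, v) = r_vv · N̂ = -2*sin(u)^3/Abs(sin(u)).
Evaluating at (u, v) = (2*pi/5, 3*pi/4):
  L = -2, M = 0, N = -5/4 - sqrt(5)/4.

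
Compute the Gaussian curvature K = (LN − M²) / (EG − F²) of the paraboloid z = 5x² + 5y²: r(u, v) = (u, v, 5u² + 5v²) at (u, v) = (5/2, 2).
K = 25/263169

Coefficients of the first fundamental form: E = 100*u^2 + 1, F = 100*u*v, G = 100*v^2 + 1.
Coefficients of the second fundamental form: L = 10/sqrt(100*u^2 + 100*v^2 + 1), M = 0, N = 10/sqrt(100*u^2 + 100*v^2 + 1).
Assemble K = (LN − M²)/(EG − F²) = 100/(10000*u^4 + 20000*u^2*v^2 + 200*u^2 + 10000*v^4 + 200*v^2 + 1). At (u, v) = (5/2, 2): K = 25/263169.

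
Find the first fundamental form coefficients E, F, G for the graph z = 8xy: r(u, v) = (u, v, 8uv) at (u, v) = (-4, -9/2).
E = 1297;  F = 1152;  G = 1025

Partials: r_u = (1, 0, 8*v), r_v = (0, 1, 8*u). As functions of (u, v):
  E = r_u · r_u = 64*v^2 + 1,
  F = r_u · r_v = 64*u*v,
  G = r_v · r_v = 64*u^2 + 1.
Evaluating at (u, v) = (-4, -9/2): E = 1297, F = 1152, G = 1025.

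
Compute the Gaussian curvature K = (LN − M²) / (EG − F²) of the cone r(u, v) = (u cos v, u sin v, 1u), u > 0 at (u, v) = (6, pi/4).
K = 0

Coefficients of the first fundamental form: E = 2, F = 0, G = u^2.
Coefficients of the second fundamental form: L = 0, M = 0, N = sqrt(2)*u^2/(2*Abs(u)).
Assemble K = (LN − M²)/(EG − F²) = 0. At (u, v) = (6, pi/4): K = 0.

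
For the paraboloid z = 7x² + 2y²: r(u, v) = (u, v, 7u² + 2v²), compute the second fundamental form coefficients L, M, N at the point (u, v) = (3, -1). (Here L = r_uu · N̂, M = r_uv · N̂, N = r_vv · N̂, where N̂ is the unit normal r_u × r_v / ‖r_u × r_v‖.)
L = 14*sqrt(1781)/1781;  M = 0;  N = 4*sqrt(1781)/1781

Compute the unit normal N̂(u, v) = (-14*u/sqrt(196*u^2 + 16*v^2 + 1), -4*v/sqrt(196*u^2 + 16*v^2 + 1), 1/sqrt(196*u^2 + 16*v^2 + 1)), and the second partials r_uu, r_uv, r_vv. Take dot products:
  L(u, v) = r_uu · N̂ = 14/sqrt(196*u^2 + 16*v^2 + 1),
  M(u, v) = r_uv · N̂ = 0,
  N(u, v) = r_vv · N̂ = 4/sqrt(196*u^2 + 16*v^2 + 1).
Evaluating at (u, v) = (3, -1):
  L = 14*sqrt(1781)/1781, M = 0, N = 4*sqrt(1781)/1781.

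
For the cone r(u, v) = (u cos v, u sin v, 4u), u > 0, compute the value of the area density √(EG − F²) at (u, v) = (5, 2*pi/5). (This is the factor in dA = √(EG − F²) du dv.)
√(EG − F²)|_{(5, 2*pi/5)} = 5*sqrt(17)

E = 17, F = 0, G = u^2, so EG − F² = 17*u^2. Taking the positive square root: √(EG − F²) = sqrt(17)*Abs(u). At (u, v) = (5, 2*pi/5): 5*sqrt(17).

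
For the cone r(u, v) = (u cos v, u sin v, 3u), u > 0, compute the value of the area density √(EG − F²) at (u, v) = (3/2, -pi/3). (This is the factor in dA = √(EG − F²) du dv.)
√(EG − F²)|_{(3/2, -pi/3)} = 3*sqrt(10)/2

E = 10, F = 0, G = u^2, so EG − F² = 10*u^2. Taking the positive square root: √(EG − F²) = sqrt(10)*Abs(u). At (u, v) = (3/2, -pi/3): 3*sqrt(10)/2.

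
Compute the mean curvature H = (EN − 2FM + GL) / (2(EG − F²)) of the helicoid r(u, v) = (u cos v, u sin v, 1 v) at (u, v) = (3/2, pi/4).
H = 0

With E = 1, F = 0, G = u^2 + 1, L = 0, M = -1/sqrt(u^2 + 1), N = 0, assemble
  H = (EN − 2FM + GL) / (2(EG − F²)) = 0.
At (u, v) = (3/2, pi/4): H = 0.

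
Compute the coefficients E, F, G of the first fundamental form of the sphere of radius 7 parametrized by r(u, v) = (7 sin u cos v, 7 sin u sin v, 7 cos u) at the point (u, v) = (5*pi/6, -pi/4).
E = 49;  F = 0;  G = 49/4

Partials: r_u = (7*cos(u)*cos(v), 7*sin(v)*cos(u), -7*sin(u)), r_v = (-7*sin(u)*sin(v), 7*sin(u)*cos(v), 0). As functions of (u, v):
  E = r_u · r_u = 49,
  F = r_u · r_v = 0,
  G = r_v · r_v = 49*sin(u)^2.
Evaluating at (u, v) = (5*pi/6, -pi/4): E = 49, F = 0, G = 49/4.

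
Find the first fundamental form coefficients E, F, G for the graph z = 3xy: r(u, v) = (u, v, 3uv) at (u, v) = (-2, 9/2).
E = 733/4;  F = -81;  G = 37

Partials: r_u = (1, 0, 3*v), r_v = (0, 1, 3*u). As functions of (u, v):
  E = r_u · r_u = 9*v^2 + 1,
  F = r_u · r_v = 9*u*v,
  G = r_v · r_v = 9*u^2 + 1.
Evaluating at (u, v) = (-2, 9/2): E = 733/4, F = -81, G = 37.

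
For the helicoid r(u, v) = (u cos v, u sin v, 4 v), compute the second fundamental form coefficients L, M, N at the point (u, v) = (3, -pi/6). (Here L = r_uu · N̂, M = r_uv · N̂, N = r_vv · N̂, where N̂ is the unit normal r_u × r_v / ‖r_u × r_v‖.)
L = 0;  M = -4/5;  N = 0

Compute the unit normal N̂(u, v) = (4*sin(v)/sqrt(u^2 + 16), -4*cos(v)/sqrt(u^2 + 16), u/sqrt(u^2 + 16)), and the second partials r_uu, r_uv, r_vv. Take dot products:
  L(u, v) = r_uu · N̂ = 0,
  M(u, v) = r_uv · N̂ = -4/sqrt(u^2 + 16),
  N(u, v) = r_vv · N̂ = 0.
Evaluating at (u, v) = (3, -pi/6):
  L = 0, M = -4/5, N = 0.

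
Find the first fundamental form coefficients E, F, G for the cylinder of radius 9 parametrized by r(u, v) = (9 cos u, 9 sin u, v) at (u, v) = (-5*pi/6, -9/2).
E = 81;  F = 0;  G = 1

Partials: r_u = (-9*sin(u), 9*cos(u), 0), r_v = (0, 0, 1). As functions of (u, v):
  E = r_u · r_u = 81,
  F = r_u · r_v = 0,
  G = r_v · r_v = 1.
Evaluating at (u, v) = (-5*pi/6, -9/2): E = 81, F = 0, G = 1.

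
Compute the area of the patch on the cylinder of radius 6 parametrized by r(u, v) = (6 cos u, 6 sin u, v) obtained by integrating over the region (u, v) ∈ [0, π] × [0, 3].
Area = 18*pi

Area = ∫∫ √(EG − F²) du dv with √(EG − F²) = 6. Integrating over [0, π] × [0, 3] gives 18*pi.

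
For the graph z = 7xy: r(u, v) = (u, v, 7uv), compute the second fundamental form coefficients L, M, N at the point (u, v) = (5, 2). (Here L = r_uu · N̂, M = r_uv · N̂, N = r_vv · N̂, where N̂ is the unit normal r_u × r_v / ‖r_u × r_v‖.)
L = 0;  M = 7*sqrt(158)/474;  N = 0

Compute the unit normal N̂(u, v) = (-7*v/sqrt(49*u^2 + 49*v^2 + 1), -7*u/sqrt(49*u^2 + 49*v^2 + 1), 1/sqrt(49*u^2 + 49*v^2 + 1)), and the second partials r_uu, r_uv, r_vv. Take dot products:
  L(u, v) = r_uu · N̂ = 0,
  M(u, v) = r_uv · N̂ = 7/sqrt(49*u^2 + 49*v^2 + 1),
  N(u, v) = r_vv · N̂ = 0.
Evaluating at (u, v) = (5, 2):
  L = 0, M = 7*sqrt(158)/474, N = 0.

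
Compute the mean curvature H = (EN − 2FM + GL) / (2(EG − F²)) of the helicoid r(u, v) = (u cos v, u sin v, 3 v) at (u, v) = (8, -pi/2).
H = 0

With E = 1, F = 0, G = u^2 + 9, L = 0, M = -3/sqrt(u^2 + 9), N = 0, assemble
  H = (EN − 2FM + GL) / (2(EG − F²)) = 0.
At (u, v) = (8, -pi/2): H = 0.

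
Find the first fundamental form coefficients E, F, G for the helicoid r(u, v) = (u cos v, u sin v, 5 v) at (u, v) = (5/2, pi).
E = 1;  F = 0;  G = 125/4

Partials: r_u = (cos(v), sin(v), 0), r_v = (-u*sin(v), u*cos(v), 5). As functions of (u, v):
  E = r_u · r_u = 1,
  F = r_u · r_v = 0,
  G = r_v · r_v = u^2 + 25.
Evaluating at (u, v) = (5/2, pi): E = 1, F = 0, G = 125/4.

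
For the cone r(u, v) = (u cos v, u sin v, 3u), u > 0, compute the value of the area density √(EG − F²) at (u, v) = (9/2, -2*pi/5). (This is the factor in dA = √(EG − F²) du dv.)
√(EG − F²)|_{(9/2, -2*pi/5)} = 9*sqrt(10)/2

E = 10, F = 0, G = u^2, so EG − F² = 10*u^2. Taking the positive square root: √(EG − F²) = sqrt(10)*Abs(u). At (u, v) = (9/2, -2*pi/5): 9*sqrt(10)/2.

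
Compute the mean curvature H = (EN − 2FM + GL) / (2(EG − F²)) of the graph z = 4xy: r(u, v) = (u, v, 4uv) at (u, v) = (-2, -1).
H = -128/729

With E = 16*v^2 + 1, F = 16*u*v, G = 16*u^2 + 1, L = 0, M = 4/sqrt(16*u^2 + 16*v^2 + 1), N = 0, assemble
  H = (EN − 2FM + GL) / (2(EG − F²)) = -64*u*v/(16*u^2 + 16*v^2 + 1)^(3/2).
At (u, v) = (-2, -1): H = -128/729.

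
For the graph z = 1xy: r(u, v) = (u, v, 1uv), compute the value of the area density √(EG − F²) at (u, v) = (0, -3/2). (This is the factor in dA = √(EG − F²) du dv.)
√(EG − F²)|_{(0, -3/2)} = sqrt(13)/2

E = v^2 + 1, F = u*v, G = u^2 + 1, so EG − F² = u^2 + v^2 + 1. Taking the positive square root: √(EG − F²) = sqrt(u^2 + v^2 + 1). At (u, v) = (0, -3/2): sqrt(13)/2.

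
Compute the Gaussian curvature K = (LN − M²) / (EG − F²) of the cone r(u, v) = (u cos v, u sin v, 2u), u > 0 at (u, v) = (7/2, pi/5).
K = 0

Coefficients of the first fundamental form: E = 5, F = 0, G = u^2.
Coefficients of the second fundamental form: L = 0, M = 0, N = 2*sqrt(5)*u^2/(5*Abs(u)).
Assemble K = (LN − M²)/(EG − F²) = 0. At (u, v) = (7/2, pi/5): K = 0.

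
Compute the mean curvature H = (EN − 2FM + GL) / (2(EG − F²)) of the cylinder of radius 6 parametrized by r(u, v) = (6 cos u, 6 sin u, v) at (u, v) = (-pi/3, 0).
H = -1/12

With E = 36, F = 0, G = 1, L = -6, M = 0, N = 0, assemble
  H = (EN − 2FM + GL) / (2(EG − F²)) = -1/12.
At (u, v) = (-pi/3, 0): H = -1/12.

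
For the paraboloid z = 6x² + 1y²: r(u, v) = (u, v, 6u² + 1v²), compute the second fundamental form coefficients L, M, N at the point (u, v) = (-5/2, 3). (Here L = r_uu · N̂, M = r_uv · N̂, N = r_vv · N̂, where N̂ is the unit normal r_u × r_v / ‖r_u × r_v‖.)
L = 12*sqrt(937)/937;  M = 0;  N = 2*sqrt(937)/937

Compute the unit normal N̂(u, v) = (-12*u/sqrt(144*u^2 + 4*v^2 + 1), -2*v/sqrt(144*u^2 + 4*v^2 + 1), 1/sqrt(144*u^2 + 4*v^2 + 1)), and the second partials r_uu, r_uv, r_vv. Take dot products:
  L(u, v) = r_uu · N̂ = 12/sqrt(144*u^2 + 4*v^2 + 1),
  M(u, v) = r_uv · N̂ = 0,
  N(u, v) = r_vv · N̂ = 2/sqrt(144*u^2 + 4*v^2 + 1).
Evaluating at (u, v) = (-5/2, 3):
  L = 12*sqrt(937)/937, M = 0, N = 2*sqrt(937)/937.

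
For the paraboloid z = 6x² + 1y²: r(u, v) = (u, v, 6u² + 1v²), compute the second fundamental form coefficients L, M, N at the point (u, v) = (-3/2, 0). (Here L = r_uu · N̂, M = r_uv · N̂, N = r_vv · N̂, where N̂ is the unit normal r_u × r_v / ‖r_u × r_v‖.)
L = 12*sqrt(13)/65;  M = 0;  N = 2*sqrt(13)/65

Compute the unit normal N̂(u, v) = (-12*u/sqrt(144*u^2 + 4*v^2 + 1), -2*v/sqrt(144*u^2 + 4*v^2 + 1), 1/sqrt(144*u^2 + 4*v^2 + 1)), and the second partials r_uu, r_uv, r_vv. Take dot products:
  L(u, v) = r_uu · N̂ = 12/sqrt(144*u^2 + 4*v^2 + 1),
  M(u, v) = r_uv · N̂ = 0,
  N(u, v) = r_vv · N̂ = 2/sqrt(144*u^2 + 4*v^2 + 1).
Evaluating at (u, v) = (-3/2, 0):
  L = 12*sqrt(13)/65, M = 0, N = 2*sqrt(13)/65.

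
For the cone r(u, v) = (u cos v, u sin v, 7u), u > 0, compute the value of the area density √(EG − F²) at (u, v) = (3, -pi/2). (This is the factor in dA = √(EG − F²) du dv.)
√(EG − F²)|_{(3, -pi/2)} = 15*sqrt(2)

E = 50, F = 0, G = u^2, so EG − F² = 50*u^2. Taking the positive square root: √(EG − F²) = 5*sqrt(2)*Abs(u). At (u, v) = (3, -pi/2): 15*sqrt(2).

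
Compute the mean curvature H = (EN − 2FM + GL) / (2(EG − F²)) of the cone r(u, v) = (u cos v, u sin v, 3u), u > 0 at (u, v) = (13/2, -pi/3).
H = 3*sqrt(10)/130

With E = 10, F = 0, G = u^2, L = 0, M = 0, N = 3*sqrt(10)*u^2/(10*Abs(u)), assemble
  H = (EN − 2FM + GL) / (2(EG − F²)) = 3*sqrt(10)/(20*Abs(u)).
At (u, v) = (13/2, -pi/3): H = 3*sqrt(10)/130.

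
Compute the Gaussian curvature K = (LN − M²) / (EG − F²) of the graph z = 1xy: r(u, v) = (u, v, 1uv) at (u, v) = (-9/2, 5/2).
K = -4/3025

Coefficients of the first fundamental form: E = v^2 + 1, F = u*v, G = u^2 + 1.
Coefficients of the second fundamental form: L = 0, M = 1/sqrt(u^2 + v^2 + 1), N = 0.
Assemble K = (LN − M²)/(EG − F²) = 1/((u^2*v^2 - (u^2 + 1)*(v^2 + 1))*(u^2 + v^2 + 1)). At (u, v) = (-9/2, 5/2): K = -4/3025.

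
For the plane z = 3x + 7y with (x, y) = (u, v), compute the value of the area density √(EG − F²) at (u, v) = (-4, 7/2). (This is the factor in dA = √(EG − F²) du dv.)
√(EG − F²)|_{(-4, 7/2)} = sqrt(59)

E = 10, F = 21, G = 50, so EG − F² = 59. Taking the positive square root: √(EG − F²) = sqrt(59). At (u, v) = (-4, 7/2): sqrt(59).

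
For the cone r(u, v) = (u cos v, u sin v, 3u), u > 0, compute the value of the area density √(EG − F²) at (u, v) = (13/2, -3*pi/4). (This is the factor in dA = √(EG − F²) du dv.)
√(EG − F²)|_{(13/2, -3*pi/4)} = 13*sqrt(10)/2

E = 10, F = 0, G = u^2, so EG − F² = 10*u^2. Taking the positive square root: √(EG − F²) = sqrt(10)*Abs(u). At (u, v) = (13/2, -3*pi/4): 13*sqrt(10)/2.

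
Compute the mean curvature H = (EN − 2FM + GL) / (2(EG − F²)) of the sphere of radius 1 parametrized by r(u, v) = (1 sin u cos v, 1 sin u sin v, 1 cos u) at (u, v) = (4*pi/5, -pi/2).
H = -1

With E = 1, F = 0, G = sin(u)^2, L = -sin(u)/Abs(sin(u)), M = 0, N = -sin(u)^3/Abs(sin(u)), assemble
  H = (EN − 2FM + GL) / (2(EG − F²)) = -sin(u)/Abs(sin(u)).
At (u, v) = (4*pi/5, -pi/2): H = -1.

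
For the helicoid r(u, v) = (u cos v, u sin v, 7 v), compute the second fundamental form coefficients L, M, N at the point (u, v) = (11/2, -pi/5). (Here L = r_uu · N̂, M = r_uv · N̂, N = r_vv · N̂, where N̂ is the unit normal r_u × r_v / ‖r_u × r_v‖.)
L = 0;  M = -14*sqrt(317)/317;  N = 0

Compute the unit normal N̂(u, v) = (7*sin(v)/sqrt(u^2 + 49), -7*cos(v)/sqrt(u^2 + 49), u/sqrt(u^2 + 49)), and the second partials r_uu, r_uv, r_vv. Take dot products:
  L(u, v) = r_uu · N̂ = 0,
  M(u, v) = r_uv · N̂ = -7/sqrt(u^2 + 49),
  N(u, v) = r_vv · N̂ = 0.
Evaluating at (u, v) = (11/2, -pi/5):
  L = 0, M = -14*sqrt(317)/317, N = 0.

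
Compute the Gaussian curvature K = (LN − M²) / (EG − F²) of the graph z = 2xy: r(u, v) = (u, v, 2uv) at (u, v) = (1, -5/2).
K = -1/225

Coefficients of the first fundamental form: E = 4*v^2 + 1, F = 4*u*v, G = 4*u^2 + 1.
Coefficients of the second fundamental form: L = 0, M = 2/sqrt(4*u^2 + 4*v^2 + 1), N = 0.
Assemble K = (LN − M²)/(EG − F²) = -4/(16*u^4 + 32*u^2*v^2 + 8*u^2 + 16*v^4 + 8*v^2 + 1). At (u, v) = (1, -5/2): K = -1/225.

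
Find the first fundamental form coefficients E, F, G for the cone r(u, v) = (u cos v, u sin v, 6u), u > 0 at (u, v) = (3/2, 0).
E = 37;  F = 0;  G = 9/4

Partials: r_u = (cos(v), sin(v), 6), r_v = (-u*sin(v), u*cos(v), 0). As functions of (u, v):
  E = r_u · r_u = 37,
  F = r_u · r_v = 0,
  G = r_v · r_v = u^2.
Evaluating at (u, v) = (3/2, 0): E = 37, F = 0, G = 9/4.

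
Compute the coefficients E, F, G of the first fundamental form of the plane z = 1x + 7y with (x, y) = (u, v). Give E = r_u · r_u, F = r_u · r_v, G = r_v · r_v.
E = 2;  F = 7;  G = 50

Compute partials: r_u = (1, 0, 1), r_v = (0, 1, 7). Then
  E = r_u · r_u = 2,
  F = r_u · r_v = 7,
  G = r_v · r_v = 50.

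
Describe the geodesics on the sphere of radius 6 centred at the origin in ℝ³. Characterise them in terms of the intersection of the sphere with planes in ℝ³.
Geodesics on the sphere of radius 6 are great circles — circles of radius 6 obtained as the intersection of the sphere with planes through the origin (the centre of the sphere).

A curve α(t) of nonzero constant speed on the sphere of radius 6 is a geodesic iff its acceleration α̈ is everywhere normal to the surface, i.e. parallel to the radial vector α(t). Then d/dt(α × α̇) = α̇ × α̇ + α × α̈ = 0, so α × α̇ is a constant vector n ≠ 0 and α(t) · n = 0 for all t: α lies in the plane through the origin with normal n. The intersection of that plane with the sphere is a circle of radius 6 (a great circle). Conversely, a great circle traversed at constant speed has centripetal acceleration pointing at the origin, hence normal to the sphere, so every great circle is a geodesic.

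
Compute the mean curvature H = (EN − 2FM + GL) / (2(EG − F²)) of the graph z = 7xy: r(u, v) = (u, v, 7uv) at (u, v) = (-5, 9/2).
H = 61740*sqrt(8873)/78730129

With E = 49*v^2 + 1, F = 49*u*v, G = 49*u^2 + 1, L = 0, M = 7/sqrt(49*u^2 + 49*v^2 + 1), N = 0, assemble
  H = (EN − 2FM + GL) / (2(EG − F²)) = -343*u*v/(49*u^2 + 49*v^2 + 1)^(3/2).
At (u, v) = (-5, 9/2): H = 61740*sqrt(8873)/78730129.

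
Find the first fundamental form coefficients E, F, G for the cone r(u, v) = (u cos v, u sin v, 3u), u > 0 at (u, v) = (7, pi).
E = 10;  F = 0;  G = 49

Partials: r_u = (cos(v), sin(v), 3), r_v = (-u*sin(v), u*cos(v), 0). As functions of (u, v):
  E = r_u · r_u = 10,
  F = r_u · r_v = 0,
  G = r_v · r_v = u^2.
Evaluating at (u, v) = (7, pi): E = 10, F = 0, G = 49.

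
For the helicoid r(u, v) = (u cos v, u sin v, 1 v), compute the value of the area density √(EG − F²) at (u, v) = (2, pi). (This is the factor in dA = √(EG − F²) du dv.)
√(EG − F²)|_{(2, pi)} = sqrt(5)

E = 1, F = 0, G = u^2 + 1, so EG − F² = u^2 + 1. Taking the positive square root: √(EG − F²) = sqrt(u^2 + 1). At (u, v) = (2, pi): sqrt(5).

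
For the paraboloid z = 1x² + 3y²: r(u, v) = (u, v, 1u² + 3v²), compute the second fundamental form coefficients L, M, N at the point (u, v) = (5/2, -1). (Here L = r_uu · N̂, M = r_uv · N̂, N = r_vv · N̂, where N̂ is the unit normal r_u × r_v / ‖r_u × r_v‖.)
L = sqrt(62)/31;  M = 0;  N = 3*sqrt(62)/31

Compute the unit normal N̂(u, v) = (-2*u/sqrt(4*u^2 + 36*v^2 + 1), -6*v/sqrt(4*u^2 + 36*v^2 + 1), 1/sqrt(4*u^2 + 36*v^2 + 1)), and the second partials r_uu, r_uv, r_vv. Take dot products:
  L(u, v) = r_uu · N̂ = 2/sqrt(4*u^2 + 36*v^2 + 1),
  M(u, v) = r_uv · N̂ = 0,
  N(u, v) = r_vv · N̂ = 6/sqrt(4*u^2 + 36*v^2 + 1).
Evaluating at (u, v) = (5/2, -1):
  L = sqrt(62)/31, M = 0, N = 3*sqrt(62)/31.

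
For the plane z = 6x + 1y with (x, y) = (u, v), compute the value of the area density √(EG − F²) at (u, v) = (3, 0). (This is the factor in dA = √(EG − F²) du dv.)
√(EG − F²)|_{(3, 0)} = sqrt(38)

E = 37, F = 6, G = 2, so EG − F² = 38. Taking the positive square root: √(EG − F²) = sqrt(38). At (u, v) = (3, 0): sqrt(38).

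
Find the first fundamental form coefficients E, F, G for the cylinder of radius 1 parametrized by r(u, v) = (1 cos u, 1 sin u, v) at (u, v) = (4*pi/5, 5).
E = 1;  F = 0;  G = 1

Partials: r_u = (-sin(u), cos(u), 0), r_v = (0, 0, 1). As functions of (u, v):
  E = r_u · r_u = 1,
  F = r_u · r_v = 0,
  G = r_v · r_v = 1.
Evaluating at (u, v) = (4*pi/5, 5): E = 1, F = 0, G = 1.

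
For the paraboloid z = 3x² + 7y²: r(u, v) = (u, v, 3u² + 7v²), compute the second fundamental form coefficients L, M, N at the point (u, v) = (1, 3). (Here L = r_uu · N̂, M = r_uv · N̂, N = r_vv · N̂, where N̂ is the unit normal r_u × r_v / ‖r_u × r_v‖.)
L = 6*sqrt(1801)/1801;  M = 0;  N = 14*sqrt(1801)/1801

Compute the unit normal N̂(u, v) = (-6*u/sqrt(36*u^2 + 196*v^2 + 1), -14*v/sqrt(36*u^2 + 196*v^2 + 1), 1/sqrt(36*u^2 + 196*v^2 + 1)), and the second partials r_uu, r_uv, r_vv. Take dot products:
  L(u, v) = r_uu · N̂ = 6/sqrt(36*u^2 + 196*v^2 + 1),
  M(u, v) = r_uv · N̂ = 0,
  N(u, v) = r_vv · N̂ = 14/sqrt(36*u^2 + 196*v^2 + 1).
Evaluating at (u, v) = (1, 3):
  L = 6*sqrt(1801)/1801, M = 0, N = 14*sqrt(1801)/1801.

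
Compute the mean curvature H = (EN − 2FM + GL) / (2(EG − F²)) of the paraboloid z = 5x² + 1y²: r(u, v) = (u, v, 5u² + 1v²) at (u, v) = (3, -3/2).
H = 951*sqrt(910)/828100

With E = 100*u^2 + 1, F = 20*u*v, G = 4*v^2 + 1, L = 10/sqrt(100*u^2 + 4*v^2 + 1), M = 0, N = 2/sqrt(100*u^2 + 4*v^2 + 1), assemble
  H = (EN − 2FM + GL) / (2(EG − F²)) = 2*(50*u^2 + 10*v^2 + 3)/(100*u^2 + 4*v^2 + 1)^(3/2).
At (u, v) = (3, -3/2): H = 951*sqrt(910)/828100.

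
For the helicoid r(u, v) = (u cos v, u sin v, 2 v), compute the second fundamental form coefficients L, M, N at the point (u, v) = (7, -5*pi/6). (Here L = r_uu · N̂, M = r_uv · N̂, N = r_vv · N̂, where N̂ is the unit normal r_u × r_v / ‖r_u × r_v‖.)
L = 0;  M = -2*sqrt(53)/53;  N = 0

Compute the unit normal N̂(u, v) = (2*sin(v)/sqrt(u^2 + 4), -2*cos(v)/sqrt(u^2 + 4), u/sqrt(u^2 + 4)), and the second partials r_uu, r_uv, r_vv. Take dot products:
  L(u, v) = r_uu · N̂ = 0,
  M(u, v) = r_uv · N̂ = -2/sqrt(u^2 + 4),
  N(u, v) = r_vv · N̂ = 0.
Evaluating at (u, v) = (7, -5*pi/6):
  L = 0, M = -2*sqrt(53)/53, N = 0.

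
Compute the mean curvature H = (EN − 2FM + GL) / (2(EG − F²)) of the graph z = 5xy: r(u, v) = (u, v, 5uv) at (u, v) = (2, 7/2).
H = -7000*sqrt(181)/884547

With E = 25*v^2 + 1, F = 25*u*v, G = 25*u^2 + 1, L = 0, M = 5/sqrt(25*u^2 + 25*v^2 + 1), N = 0, assemble
  H = (EN − 2FM + GL) / (2(EG − F²)) = -125*u*v/(25*u^2 + 25*v^2 + 1)^(3/2).
At (u, v) = (2, 7/2): H = -7000*sqrt(181)/884547.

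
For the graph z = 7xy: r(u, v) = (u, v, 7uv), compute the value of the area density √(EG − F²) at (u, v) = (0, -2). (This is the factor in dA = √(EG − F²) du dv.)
√(EG − F²)|_{(0, -2)} = sqrt(197)

E = 49*v^2 + 1, F = 49*u*v, G = 49*u^2 + 1, so EG − F² = 49*u^2 + 49*v^2 + 1. Taking the positive square root: √(EG − F²) = sqrt(49*u^2 + 49*v^2 + 1). At (u, v) = (0, -2): sqrt(197).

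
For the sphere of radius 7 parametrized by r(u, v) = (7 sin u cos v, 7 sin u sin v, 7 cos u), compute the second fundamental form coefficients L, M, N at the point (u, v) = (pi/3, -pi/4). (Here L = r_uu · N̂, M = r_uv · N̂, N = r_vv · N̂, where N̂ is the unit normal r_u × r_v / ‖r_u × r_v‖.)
L = -7;  M = 0;  N = -21/4

Compute the unit normal N̂(u, v) = (sin(u)^2*cos(v)/Abs(sin(u)), sin(u)^2*sin(v)/Abs(sin(u)), sin(2*u)/(2*Abs(sin(u)))), and the second partials r_uu, r_uv, r_vv. Take dot products:
  L(u, v) = r_uu · N̂ = -7*sin(u)/Abs(sin(u)),
  M(u, v) = r_uv · N̂ = 0,
  N(u, v) = r_vv · N̂ = -7*sin(u)^3/Abs(sin(u)).
Evaluating at (u, v) = (pi/3, -pi/4):
  L = -7, M = 0, N = -21/4.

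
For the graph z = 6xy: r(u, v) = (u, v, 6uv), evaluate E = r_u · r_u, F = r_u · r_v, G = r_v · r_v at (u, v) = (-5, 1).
E = 37;  F = -180;  G = 901

Partials: r_u = (1, 0, 6*v), r_v = (0, 1, 6*u). As functions of (u, v):
  E = r_u · r_u = 36*v^2 + 1,
  F = r_u · r_v = 36*u*v,
  G = r_v · r_v = 36*u^2 + 1.
Evaluating at (u, v) = (-5, 1): E = 37, F = -180, G = 901.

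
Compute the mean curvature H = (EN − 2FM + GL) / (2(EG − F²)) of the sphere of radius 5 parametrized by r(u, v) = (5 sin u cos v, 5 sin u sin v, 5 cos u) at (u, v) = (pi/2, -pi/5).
H = -1/5

With E = 25, F = 0, G = 25*sin(u)^2, L = -5*sin(u)/Abs(sin(u)), M = 0, N = -5*sin(u)^3/Abs(sin(u)), assemble
  H = (EN − 2FM + GL) / (2(EG − F²)) = -sin(u)/(5*Abs(sin(u))).
At (u, v) = (pi/2, -pi/5): H = -1/5.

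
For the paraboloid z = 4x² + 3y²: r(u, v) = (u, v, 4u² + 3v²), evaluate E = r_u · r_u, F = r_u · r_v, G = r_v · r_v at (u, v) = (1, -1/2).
E = 65;  F = -24;  G = 10

Partials: r_u = (1, 0, 8*u), r_v = (0, 1, 6*v). As functions of (u, v):
  E = r_u · r_u = 64*u^2 + 1,
  F = r_u · r_v = 48*u*v,
  G = r_v · r_v = 36*v^2 + 1.
Evaluating at (u, v) = (1, -1/2): E = 65, F = -24, G = 10.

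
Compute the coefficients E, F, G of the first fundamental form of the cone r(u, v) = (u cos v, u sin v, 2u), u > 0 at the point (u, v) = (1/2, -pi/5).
E = 5;  F = 0;  G = 1/4

Partials: r_u = (cos(v), sin(v), 2), r_v = (-u*sin(v), u*cos(v), 0). As functions of (u, v):
  E = r_u · r_u = 5,
  F = r_u · r_v = 0,
  G = r_v · r_v = u^2.
Evaluating at (u, v) = (1/2, -pi/5): E = 5, F = 0, G = 1/4.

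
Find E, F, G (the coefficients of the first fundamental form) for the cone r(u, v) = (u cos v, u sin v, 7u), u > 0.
E = 50;  F = 0;  G = u^2

Compute partials: r_u = (cos(v), sin(v), 7), r_v = (-u*sin(v), u*cos(v), 0). Then
  E = r_u · r_u = 50,
  F = r_u · r_v = 0,
  G = r_v · r_v = u^2.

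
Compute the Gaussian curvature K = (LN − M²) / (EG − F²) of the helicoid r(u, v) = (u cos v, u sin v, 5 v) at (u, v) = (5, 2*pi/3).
K = -1/100

Coefficients of the first fundamental form: E = 1, F = 0, G = u^2 + 25.
Coefficients of the second fundamental form: L = 0, M = -5/sqrt(u^2 + 25), N = 0.
Assemble K = (LN − M²)/(EG − F²) = -25/(u^2 + 25)^2. At (u, v) = (5, 2*pi/3): K = -1/100.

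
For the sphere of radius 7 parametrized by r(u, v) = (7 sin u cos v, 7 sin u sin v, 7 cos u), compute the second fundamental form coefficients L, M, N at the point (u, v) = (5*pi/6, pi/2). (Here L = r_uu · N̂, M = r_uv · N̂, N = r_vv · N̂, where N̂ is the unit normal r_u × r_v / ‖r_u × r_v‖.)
L = -7;  M = 0;  N = -7/4

Compute the unit normal N̂(u, v) = (sin(u)^2*cos(v)/Abs(sin(u)), sin(u)^2*sin(v)/Abs(sin(u)), sin(2*u)/(2*Abs(sin(u)))), and the second partials r_uu, r_uv, r_vv. Take dot products:
  L(u, v) = r_uu · N̂ = -7*sin(u)/Abs(sin(u)),
  M(u, v) = r_uv · N̂ = 0,
  N(u, v) = r_vv · N̂ = -7*sin(u)^3/Abs(sin(u)).
Evaluating at (u, v) = (5*pi/6, pi/2):
  L = -7, M = 0, N = -7/4.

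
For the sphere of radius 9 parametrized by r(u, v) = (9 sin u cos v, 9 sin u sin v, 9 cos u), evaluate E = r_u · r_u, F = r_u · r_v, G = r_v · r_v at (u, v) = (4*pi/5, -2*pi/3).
E = 81;  F = 0;  G = 405/8 - 81*sqrt(5)/8

Partials: r_u = (9*cos(u)*cos(v), 9*sin(v)*cos(u), -9*sin(u)), r_v = (-9*sin(u)*sin(v), 9*sin(u)*cos(v), 0). As functions of (u, v):
  E = r_u · r_u = 81,
  F = r_u · r_v = 0,
  G = r_v · r_v = 81*sin(u)^2.
Evaluating at (u, v) = (4*pi/5, -2*pi/3): E = 81, F = 0, G = 405/8 - 81*sqrt(5)/8.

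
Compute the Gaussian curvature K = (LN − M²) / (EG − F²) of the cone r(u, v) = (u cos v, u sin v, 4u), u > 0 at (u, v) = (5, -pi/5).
K = 0

Coefficients of the first fundamental form: E = 17, F = 0, G = u^2.
Coefficients of the second fundamental form: L = 0, M = 0, N = 4*sqrt(17)*u^2/(17*Abs(u)).
Assemble K = (LN − M²)/(EG − F²) = 0. At (u, v) = (5, -pi/5): K = 0.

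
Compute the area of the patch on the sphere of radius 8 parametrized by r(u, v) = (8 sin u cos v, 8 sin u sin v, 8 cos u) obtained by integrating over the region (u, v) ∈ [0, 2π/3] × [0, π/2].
Area = 48*pi

Area = ∫∫ √(EG − F²) du dv with √(EG − F²) = 64*Abs(sin(u)). Integrating over [0, 2π/3] × [0, π/2] gives 48*pi.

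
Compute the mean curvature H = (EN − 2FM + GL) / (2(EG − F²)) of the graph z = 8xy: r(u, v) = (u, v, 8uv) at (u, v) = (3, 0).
H = 0

With E = 64*v^2 + 1, F = 64*u*v, G = 64*u^2 + 1, L = 0, M = 8/sqrt(64*u^2 + 64*v^2 + 1), N = 0, assemble
  H = (EN − 2FM + GL) / (2(EG − F²)) = -512*u*v/(64*u^2 + 64*v^2 + 1)^(3/2).
At (u, v) = (3, 0): H = 0.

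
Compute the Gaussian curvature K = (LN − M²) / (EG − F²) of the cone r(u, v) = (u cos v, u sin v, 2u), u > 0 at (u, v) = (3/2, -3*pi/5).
K = 0

Coefficients of the first fundamental form: E = 5, F = 0, G = u^2.
Coefficients of the second fundamental form: L = 0, M = 0, N = 2*sqrt(5)*u^2/(5*Abs(u)).
Assemble K = (LN − M²)/(EG − F²) = 0. At (u, v) = (3/2, -3*pi/5): K = 0.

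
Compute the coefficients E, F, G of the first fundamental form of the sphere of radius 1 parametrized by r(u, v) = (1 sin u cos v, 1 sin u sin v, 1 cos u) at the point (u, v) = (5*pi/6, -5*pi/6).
E = 1;  F = 0;  G = 1/4

Partials: r_u = (cos(u)*cos(v), sin(v)*cos(u), -sin(u)), r_v = (-sin(u)*sin(v), sin(u)*cos(v), 0). As functions of (u, v):
  E = r_u · r_u = 1,
  F = r_u · r_v = 0,
  G = r_v · r_v = sin(u)^2.
Evaluating at (u, v) = (5*pi/6, -5*pi/6): E = 1, F = 0, G = 1/4.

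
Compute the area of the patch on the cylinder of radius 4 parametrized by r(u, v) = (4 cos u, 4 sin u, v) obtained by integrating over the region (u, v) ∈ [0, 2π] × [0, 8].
Area = 64*pi

Area = ∫∫ √(EG − F²) du dv with √(EG − F²) = 4. Integrating over [0, 2π] × [0, 8] gives 64*pi.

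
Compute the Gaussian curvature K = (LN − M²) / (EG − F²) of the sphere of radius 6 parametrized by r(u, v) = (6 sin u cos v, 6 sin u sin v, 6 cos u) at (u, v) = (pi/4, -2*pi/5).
K = 1/36

Coefficients of the first fundamental form: E = 36, F = 0, G = 36*sin(u)^2.
Coefficients of the second fundamental form: L = -6*sin(u)/Abs(sin(u)), M = 0, N = -6*sin(u)^3/Abs(sin(u)).
Assemble K = (LN − M²)/(EG − F²) = 1/36. At (u, v) = (pi/4, -2*pi/5): K = 1/36.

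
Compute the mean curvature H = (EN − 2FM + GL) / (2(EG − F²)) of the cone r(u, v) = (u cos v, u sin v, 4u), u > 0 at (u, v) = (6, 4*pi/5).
H = sqrt(17)/51

With E = 17, F = 0, G = u^2, L = 0, M = 0, N = 4*sqrt(17)*u^2/(17*Abs(u)), assemble
  H = (EN − 2FM + GL) / (2(EG − F²)) = 2*sqrt(17)/(17*Abs(u)).
At (u, v) = (6, 4*pi/5): H = sqrt(17)/51.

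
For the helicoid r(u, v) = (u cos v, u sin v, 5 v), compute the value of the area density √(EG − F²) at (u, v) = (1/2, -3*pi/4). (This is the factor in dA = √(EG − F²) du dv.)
√(EG − F²)|_{(1/2, -3*pi/4)} = sqrt(101)/2

E = 1, F = 0, G = u^2 + 25, so EG − F² = u^2 + 25. Taking the positive square root: √(EG − F²) = sqrt(u^2 + 25). At (u, v) = (1/2, -3*pi/4): sqrt(101)/2.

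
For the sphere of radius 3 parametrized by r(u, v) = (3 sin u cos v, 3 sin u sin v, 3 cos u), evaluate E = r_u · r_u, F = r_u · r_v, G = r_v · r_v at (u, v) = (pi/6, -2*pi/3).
E = 9;  F = 0;  G = 9/4

Partials: r_u = (3*cos(u)*cos(v), 3*sin(v)*cos(u), -3*sin(u)), r_v = (-3*sin(u)*sin(v), 3*sin(u)*cos(v), 0). As functions of (u, v):
  E = r_u · r_u = 9,
  F = r_u · r_v = 0,
  G = r_v · r_v = 9*sin(u)^2.
Evaluating at (u, v) = (pi/6, -2*pi/3): E = 9, F = 0, G = 9/4.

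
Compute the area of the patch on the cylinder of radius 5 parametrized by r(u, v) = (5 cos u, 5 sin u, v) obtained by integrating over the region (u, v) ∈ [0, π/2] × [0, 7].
Area = 35*pi/2

Area = ∫∫ √(EG − F²) du dv with √(EG − F²) = 5. Integrating over [0, π/2] × [0, 7] gives 35*pi/2.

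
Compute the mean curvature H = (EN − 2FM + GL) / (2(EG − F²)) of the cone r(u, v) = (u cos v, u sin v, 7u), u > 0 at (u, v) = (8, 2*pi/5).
H = 7*sqrt(2)/160

With E = 50, F = 0, G = u^2, L = 0, M = 0, N = 7*sqrt(2)*u^2/(10*Abs(u)), assemble
  H = (EN − 2FM + GL) / (2(EG − F²)) = 7*sqrt(2)/(20*Abs(u)).
At (u, v) = (8, 2*pi/5): H = 7*sqrt(2)/160.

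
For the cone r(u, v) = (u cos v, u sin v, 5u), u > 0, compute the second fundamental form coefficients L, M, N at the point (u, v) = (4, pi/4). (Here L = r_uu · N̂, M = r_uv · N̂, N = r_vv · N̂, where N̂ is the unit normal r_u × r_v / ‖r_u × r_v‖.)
L = 0;  M = 0;  N = 10*sqrt(26)/13

Compute the unit normal N̂(u, v) = (-5*sqrt(26)*u*cos(v)/(26*Abs(u)), -5*sqrt(26)*u*sin(v)/(26*Abs(u)), sqrt(26)*u/(26*Abs(u))), and the second partials r_uu, r_uv, r_vv. Take dot products:
  L(u, v) = r_uu · N̂ = 0,
  M(u, v) = r_uv · N̂ = 0,
  N(u, v) = r_vv · N̂ = 5*sqrt(26)*u^2/(26*Abs(u)).
Evaluating at (u, v) = (4, pi/4):
  L = 0, M = 0, N = 10*sqrt(26)/13.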